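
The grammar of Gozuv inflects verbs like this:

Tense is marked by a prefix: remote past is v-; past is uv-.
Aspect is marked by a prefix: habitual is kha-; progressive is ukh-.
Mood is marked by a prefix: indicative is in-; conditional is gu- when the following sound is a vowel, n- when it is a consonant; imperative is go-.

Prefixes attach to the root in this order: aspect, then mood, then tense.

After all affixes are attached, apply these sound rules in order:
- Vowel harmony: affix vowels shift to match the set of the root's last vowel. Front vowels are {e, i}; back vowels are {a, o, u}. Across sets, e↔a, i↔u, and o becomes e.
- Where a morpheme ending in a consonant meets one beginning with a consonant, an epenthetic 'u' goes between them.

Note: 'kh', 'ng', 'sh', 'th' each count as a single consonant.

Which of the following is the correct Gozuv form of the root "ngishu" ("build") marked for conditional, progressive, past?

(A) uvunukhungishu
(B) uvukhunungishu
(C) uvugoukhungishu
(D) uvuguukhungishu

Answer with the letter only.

D

Attach aspect progressive ukh- → ukhngishu.
Attach mood conditional gu- (before vowel 'u') → guukhngishu.
Attach tense past uv- → uvguukhngishu.
Vowel harmony: no change.
Apply epenthesis: uvguukhngishu → uvuguukhungishu.
So the correct form is uvuguukhungishu, option (D).
(A) uvunukhungishu is wrong: it uses indicative instead of conditional for mood.
(B) uvukhunungishu is wrong: it has the affixes in the wrong order.
(C) uvugoukhungishu is wrong: it uses imperative instead of conditional for mood.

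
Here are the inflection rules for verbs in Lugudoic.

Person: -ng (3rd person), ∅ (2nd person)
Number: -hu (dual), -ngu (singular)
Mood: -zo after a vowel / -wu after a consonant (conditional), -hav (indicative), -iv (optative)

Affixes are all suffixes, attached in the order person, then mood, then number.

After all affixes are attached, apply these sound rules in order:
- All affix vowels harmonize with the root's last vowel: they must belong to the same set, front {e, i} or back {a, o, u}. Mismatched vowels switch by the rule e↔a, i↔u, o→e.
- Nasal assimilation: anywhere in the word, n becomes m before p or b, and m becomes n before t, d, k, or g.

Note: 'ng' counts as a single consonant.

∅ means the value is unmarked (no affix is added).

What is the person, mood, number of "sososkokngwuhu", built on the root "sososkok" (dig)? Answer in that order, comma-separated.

3rd person, conditional, dual

Segment: sososkok-ng-wu-hu.
person: -ng → 3rd person.
mood: -zo/wu → conditional.
number: -hu → dual.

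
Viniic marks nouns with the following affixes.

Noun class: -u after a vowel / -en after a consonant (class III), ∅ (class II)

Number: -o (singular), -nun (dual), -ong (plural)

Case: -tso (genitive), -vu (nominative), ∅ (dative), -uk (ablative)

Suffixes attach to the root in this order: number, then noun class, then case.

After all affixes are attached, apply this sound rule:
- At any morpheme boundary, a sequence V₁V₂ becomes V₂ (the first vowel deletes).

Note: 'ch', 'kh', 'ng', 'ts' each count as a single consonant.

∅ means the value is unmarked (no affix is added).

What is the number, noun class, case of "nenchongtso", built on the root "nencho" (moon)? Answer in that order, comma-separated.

Segment: nencho-ong-tso.
number: -ong → plural.
noun class: ∅ → class II.
case: -tso → genitive.

plural, class II, genitive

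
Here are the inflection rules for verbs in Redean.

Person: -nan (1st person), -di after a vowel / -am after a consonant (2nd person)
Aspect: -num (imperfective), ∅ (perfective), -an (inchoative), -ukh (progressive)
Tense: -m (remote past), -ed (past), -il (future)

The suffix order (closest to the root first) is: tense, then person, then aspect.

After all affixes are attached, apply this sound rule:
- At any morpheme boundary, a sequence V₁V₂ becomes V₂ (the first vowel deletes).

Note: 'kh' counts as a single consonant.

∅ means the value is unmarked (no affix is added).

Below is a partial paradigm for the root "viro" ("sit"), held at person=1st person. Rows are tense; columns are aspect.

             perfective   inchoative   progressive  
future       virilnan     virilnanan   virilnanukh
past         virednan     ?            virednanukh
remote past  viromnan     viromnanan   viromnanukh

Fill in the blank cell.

virednanan

Attach tense past -ed → viroed.
Attach person 1st person -nan → viroednan.
Attach aspect inchoative -an → viroednanan.
Apply vowel deletion: viroednanan → virednanan.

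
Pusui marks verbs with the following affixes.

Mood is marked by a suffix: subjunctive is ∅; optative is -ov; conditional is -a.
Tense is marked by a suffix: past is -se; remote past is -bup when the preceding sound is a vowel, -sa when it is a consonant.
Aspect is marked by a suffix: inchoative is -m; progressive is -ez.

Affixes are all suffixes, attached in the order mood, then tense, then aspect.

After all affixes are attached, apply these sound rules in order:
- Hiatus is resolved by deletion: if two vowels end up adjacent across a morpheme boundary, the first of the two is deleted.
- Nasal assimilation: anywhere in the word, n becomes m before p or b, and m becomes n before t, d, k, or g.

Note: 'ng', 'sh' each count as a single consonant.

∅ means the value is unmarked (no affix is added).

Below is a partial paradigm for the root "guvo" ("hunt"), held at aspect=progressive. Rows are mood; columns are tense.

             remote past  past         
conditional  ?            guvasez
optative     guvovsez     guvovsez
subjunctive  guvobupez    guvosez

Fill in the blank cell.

Attach mood conditional -a → guvoa.
Attach tense remote past -bup (after vowel 'a') → guvoabup.
Attach aspect progressive -ez → guvoabupez.
Apply vowel deletion: guvoabupez → guvabupez.
Nasal assimilation: no change.

guvabupez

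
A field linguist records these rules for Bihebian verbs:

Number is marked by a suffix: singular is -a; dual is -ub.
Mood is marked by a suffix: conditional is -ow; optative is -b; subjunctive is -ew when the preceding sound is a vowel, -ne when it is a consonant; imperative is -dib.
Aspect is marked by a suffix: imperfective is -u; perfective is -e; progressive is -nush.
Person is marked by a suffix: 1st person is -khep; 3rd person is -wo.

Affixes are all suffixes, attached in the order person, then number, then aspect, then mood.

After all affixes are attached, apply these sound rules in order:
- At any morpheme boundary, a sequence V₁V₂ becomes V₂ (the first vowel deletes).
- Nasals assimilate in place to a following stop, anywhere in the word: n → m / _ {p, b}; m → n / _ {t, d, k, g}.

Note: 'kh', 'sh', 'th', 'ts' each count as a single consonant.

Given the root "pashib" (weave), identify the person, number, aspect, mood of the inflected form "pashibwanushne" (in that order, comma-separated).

Segment: pashib-wo-a-nush-ne.
person: -wo → 3rd person.
number: -a → singular.
aspect: -nush → progressive.
mood: -ew/ne → subjunctive.

3rd person, singular, progressive, subjunctive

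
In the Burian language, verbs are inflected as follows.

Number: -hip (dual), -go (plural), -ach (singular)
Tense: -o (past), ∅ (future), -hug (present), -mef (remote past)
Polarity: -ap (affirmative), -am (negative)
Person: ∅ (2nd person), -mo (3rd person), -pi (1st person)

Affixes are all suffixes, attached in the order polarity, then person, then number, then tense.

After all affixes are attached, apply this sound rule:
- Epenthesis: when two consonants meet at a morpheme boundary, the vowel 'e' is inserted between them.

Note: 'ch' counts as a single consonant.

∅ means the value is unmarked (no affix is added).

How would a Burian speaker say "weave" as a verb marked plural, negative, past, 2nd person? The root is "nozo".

nozoamegoo

Attach polarity negative -am → nozoam.
person = 2nd person: zero marking, form stays nozoam.
Attach number plural -go → nozoamgo.
Attach tense past -o → nozoamgoo.
Apply epenthesis: nozoamgoo → nozoamegoo.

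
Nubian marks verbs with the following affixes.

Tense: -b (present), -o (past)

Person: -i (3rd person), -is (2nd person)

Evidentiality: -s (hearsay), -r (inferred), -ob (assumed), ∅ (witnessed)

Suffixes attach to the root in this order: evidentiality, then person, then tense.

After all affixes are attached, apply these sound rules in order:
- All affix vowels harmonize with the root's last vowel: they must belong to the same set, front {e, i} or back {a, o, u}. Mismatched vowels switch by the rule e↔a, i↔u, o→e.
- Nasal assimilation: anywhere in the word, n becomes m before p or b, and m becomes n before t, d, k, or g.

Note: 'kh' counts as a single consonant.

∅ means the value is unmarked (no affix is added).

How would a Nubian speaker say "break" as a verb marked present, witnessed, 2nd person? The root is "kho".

evidentiality = witnessed: zero marking, form stays kho.
Attach person 2nd person -is → khois.
Attach tense present -b → khoisb.
Apply vowel harmony: khoisb → khousb.
Nasal assimilation: no change.

khousb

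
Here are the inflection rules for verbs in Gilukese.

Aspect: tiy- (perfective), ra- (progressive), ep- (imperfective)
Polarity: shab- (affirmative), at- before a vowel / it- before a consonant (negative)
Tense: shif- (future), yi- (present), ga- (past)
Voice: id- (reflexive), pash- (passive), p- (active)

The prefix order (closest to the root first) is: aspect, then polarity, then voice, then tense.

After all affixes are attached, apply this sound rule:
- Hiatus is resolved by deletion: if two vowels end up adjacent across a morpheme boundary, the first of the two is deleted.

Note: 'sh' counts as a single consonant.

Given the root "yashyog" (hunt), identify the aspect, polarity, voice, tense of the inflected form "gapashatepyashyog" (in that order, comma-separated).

imperfective, negative, passive, past

Segment: ga-pash-at-ep-yashyog.
aspect: ep- → imperfective.
polarity: at/it- → negative.
voice: pash- → passive.
tense: ga- → past.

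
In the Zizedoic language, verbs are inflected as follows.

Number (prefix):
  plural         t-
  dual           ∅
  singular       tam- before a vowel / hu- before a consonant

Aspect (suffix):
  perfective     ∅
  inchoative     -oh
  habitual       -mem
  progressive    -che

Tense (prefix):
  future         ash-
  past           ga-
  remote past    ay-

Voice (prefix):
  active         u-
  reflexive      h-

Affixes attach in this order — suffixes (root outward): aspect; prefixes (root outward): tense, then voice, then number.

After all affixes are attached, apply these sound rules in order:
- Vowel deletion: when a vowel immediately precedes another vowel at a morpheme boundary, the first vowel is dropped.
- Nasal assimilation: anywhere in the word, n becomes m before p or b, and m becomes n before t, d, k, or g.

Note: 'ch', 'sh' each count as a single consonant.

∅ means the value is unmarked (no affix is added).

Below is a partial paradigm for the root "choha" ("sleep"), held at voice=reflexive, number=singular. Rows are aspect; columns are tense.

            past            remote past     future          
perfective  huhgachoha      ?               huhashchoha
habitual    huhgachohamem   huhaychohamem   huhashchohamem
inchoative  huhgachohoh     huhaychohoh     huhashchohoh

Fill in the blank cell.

huhaychoha

Attach tense remote past ay- → aychoha.
Attach voice reflexive h- → haychoha.
aspect = perfective: zero marking, form stays haychoha.
Attach number singular hu- (before consonant 'h') → huhaychoha.
Vowel deletion: no change.
Nasal assimilation: no change.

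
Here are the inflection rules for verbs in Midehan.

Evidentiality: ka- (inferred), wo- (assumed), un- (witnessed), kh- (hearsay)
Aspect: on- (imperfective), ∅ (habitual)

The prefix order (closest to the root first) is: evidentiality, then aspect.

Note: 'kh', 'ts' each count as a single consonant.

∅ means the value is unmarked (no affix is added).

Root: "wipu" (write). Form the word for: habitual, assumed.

Attach evidentiality assumed wo- → wowipu.
aspect = habitual: zero marking, form stays wowipu.

wowipu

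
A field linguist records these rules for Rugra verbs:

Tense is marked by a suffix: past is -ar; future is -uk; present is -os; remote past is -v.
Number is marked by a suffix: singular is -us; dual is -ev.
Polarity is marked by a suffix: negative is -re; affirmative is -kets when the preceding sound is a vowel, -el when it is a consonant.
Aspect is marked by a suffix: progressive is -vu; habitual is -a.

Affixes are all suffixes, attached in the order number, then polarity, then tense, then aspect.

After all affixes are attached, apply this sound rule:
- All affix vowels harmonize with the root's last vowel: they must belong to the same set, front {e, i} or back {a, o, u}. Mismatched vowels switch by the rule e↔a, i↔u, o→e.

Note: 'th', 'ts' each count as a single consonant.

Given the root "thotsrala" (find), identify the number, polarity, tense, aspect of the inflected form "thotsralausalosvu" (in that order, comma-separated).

Segment: thotsrala-us-el-os-vu.
number: -us → singular.
polarity: -kets/el → affirmative.
tense: -os → present.
aspect: -vu → progressive.

singular, affirmative, present, progressive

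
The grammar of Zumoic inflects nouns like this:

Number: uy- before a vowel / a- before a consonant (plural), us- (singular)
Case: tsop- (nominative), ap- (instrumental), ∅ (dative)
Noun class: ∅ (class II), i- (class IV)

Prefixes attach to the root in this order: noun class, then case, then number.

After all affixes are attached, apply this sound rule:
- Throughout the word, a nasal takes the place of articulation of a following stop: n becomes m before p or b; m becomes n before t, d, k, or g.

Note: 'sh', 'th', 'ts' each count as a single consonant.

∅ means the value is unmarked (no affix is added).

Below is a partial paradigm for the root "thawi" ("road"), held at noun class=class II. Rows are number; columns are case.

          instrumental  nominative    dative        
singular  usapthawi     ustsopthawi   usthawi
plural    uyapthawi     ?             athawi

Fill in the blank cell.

noun class = class II: zero marking, form stays thawi.
Attach case nominative tsop- → tsopthawi.
Attach number plural a- (before consonant 'ts') → atsopthawi.
Nasal assimilation: no change.

atsopthawi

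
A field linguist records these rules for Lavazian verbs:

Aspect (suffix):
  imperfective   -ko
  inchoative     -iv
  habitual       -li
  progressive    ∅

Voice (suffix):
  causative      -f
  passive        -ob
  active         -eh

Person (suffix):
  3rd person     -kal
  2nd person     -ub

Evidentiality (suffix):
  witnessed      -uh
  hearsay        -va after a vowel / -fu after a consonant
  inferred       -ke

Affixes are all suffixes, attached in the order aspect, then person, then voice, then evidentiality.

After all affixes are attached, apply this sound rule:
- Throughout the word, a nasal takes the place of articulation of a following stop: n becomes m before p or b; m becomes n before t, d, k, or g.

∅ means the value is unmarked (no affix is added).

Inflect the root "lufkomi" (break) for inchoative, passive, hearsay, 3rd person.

Attach aspect inchoative -iv → lufkomiiv.
Attach person 3rd person -kal → lufkomiivkal.
Attach voice passive -ob → lufkomiivkalob.
Attach evidentiality hearsay -fu (after consonant 'b') → lufkomiivkalobfu.
Nasal assimilation: no change.

lufkomiivkalobfu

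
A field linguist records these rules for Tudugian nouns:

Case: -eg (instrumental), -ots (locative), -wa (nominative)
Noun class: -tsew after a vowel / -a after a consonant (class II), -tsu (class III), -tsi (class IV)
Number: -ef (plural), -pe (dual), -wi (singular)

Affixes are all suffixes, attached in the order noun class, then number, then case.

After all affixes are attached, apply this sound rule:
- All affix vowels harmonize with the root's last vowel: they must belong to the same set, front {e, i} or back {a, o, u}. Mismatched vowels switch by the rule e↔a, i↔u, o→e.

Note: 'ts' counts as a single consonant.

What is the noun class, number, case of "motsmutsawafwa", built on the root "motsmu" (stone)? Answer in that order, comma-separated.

Segment: motsmu-tsew-ef-wa.
noun class: -tsew/a → class II.
number: -ef → plural.
case: -wa → nominative.

class II, plural, nominative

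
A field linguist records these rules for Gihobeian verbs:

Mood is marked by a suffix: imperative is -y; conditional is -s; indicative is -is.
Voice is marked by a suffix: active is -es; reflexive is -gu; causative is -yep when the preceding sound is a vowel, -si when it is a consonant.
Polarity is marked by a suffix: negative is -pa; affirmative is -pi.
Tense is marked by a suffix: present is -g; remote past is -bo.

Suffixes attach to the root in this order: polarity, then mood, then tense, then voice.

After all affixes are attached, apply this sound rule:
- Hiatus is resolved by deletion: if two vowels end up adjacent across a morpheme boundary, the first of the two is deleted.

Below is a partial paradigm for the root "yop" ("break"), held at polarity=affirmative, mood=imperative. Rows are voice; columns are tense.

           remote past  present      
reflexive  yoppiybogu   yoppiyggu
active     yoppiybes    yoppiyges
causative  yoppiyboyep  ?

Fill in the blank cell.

yoppiygsi

Attach polarity affirmative -pi → yoppi.
Attach mood imperative -y → yoppiy.
Attach tense present -g → yoppiyg.
Attach voice causative -si (after consonant 'g') → yoppiygsi.
Vowel deletion: no change.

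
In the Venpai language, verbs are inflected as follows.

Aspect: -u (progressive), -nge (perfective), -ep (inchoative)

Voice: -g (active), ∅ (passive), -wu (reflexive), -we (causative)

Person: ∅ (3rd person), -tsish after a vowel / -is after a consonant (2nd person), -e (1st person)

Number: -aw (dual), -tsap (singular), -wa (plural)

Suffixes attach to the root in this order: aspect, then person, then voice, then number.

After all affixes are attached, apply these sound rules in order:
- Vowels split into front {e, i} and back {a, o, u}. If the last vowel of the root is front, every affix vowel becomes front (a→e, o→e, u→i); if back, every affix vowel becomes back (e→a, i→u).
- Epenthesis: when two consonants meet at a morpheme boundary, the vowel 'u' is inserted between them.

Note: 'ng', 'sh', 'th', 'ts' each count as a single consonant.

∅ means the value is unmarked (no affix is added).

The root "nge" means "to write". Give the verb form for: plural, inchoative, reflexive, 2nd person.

ngeepisuwiwe

Attach aspect inchoative -ep → ngeep.
Attach person 2nd person -is (after consonant 'p') → ngeepis.
Attach voice reflexive -wu → ngeepiswu.
Attach number plural -wa → ngeepiswuwa.
Apply vowel harmony: ngeepiswuwa → ngeepiswiwe.
Apply epenthesis: ngeepiswiwe → ngeepisuwiwe.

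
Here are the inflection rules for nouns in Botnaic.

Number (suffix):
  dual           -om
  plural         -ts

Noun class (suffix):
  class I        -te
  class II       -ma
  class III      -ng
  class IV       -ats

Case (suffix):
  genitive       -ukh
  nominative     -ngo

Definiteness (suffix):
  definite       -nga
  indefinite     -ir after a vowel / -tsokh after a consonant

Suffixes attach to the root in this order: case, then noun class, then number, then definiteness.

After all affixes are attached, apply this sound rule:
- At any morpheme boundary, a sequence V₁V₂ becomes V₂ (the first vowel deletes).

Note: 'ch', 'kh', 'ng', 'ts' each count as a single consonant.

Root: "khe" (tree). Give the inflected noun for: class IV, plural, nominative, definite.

Attach case nominative -ngo → khengo.
Attach noun class class IV -ats → khengoats.
Attach number plural -ts → khengoatsts.
Attach definiteness definite -nga → khengoatstsnga.
Apply vowel deletion: khengoatstsnga → khengatstsnga.

khengatstsnga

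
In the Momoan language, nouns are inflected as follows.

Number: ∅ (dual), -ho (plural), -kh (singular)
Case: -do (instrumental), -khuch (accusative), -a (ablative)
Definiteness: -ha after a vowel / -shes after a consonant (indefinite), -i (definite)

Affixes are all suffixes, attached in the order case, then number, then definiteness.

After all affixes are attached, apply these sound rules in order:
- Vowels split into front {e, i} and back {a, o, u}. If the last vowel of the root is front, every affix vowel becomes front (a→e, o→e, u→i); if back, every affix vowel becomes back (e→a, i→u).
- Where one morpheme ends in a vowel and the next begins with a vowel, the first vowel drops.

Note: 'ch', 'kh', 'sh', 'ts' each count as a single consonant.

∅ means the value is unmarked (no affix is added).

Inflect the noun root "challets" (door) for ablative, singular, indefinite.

challetsekhshes

Attach case ablative -a → challetsa.
Attach number singular -kh → challetsakh.
Attach definiteness indefinite -shes (after consonant 'kh') → challetsakhshes.
Apply vowel harmony: challetsakhshes → challetsekhshes.
Vowel deletion: no change.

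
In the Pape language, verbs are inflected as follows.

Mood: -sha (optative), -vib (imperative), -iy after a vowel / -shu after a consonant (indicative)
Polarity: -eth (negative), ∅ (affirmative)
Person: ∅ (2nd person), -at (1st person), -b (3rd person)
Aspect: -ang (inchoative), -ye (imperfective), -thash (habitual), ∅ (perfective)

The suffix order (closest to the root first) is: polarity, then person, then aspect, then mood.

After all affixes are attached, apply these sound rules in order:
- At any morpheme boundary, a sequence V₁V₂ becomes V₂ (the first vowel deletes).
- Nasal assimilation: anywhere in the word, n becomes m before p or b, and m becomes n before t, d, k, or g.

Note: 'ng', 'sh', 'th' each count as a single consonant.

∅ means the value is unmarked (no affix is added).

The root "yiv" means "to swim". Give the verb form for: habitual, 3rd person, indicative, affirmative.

polarity = affirmative: zero marking, form stays yiv.
Attach person 3rd person -b → yivb.
Attach aspect habitual -thash → yivbthash.
Attach mood indicative -shu (after consonant 'sh') → yivbthashshu.
Vowel deletion: no change.
Nasal assimilation: no change.

yivbthashshu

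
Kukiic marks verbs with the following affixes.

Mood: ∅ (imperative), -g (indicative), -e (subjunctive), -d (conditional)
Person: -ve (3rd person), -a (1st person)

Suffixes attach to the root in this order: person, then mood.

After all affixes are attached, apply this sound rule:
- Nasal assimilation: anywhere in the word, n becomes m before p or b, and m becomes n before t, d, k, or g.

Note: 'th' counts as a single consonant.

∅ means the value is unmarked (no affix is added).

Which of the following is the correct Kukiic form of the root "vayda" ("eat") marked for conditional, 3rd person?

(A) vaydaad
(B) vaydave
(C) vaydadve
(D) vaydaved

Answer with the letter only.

D

Attach person 3rd person -ve → vaydave.
Attach mood conditional -d → vaydaved.
Nasal assimilation: no change.
So the correct form is vaydaved, option (D).
(C) vaydadve is wrong: it has the affixes in the wrong order.
(B) vaydave is wrong: it uses imperative instead of conditional for mood.
(A) vaydaad is wrong: it uses 1st person instead of 3rd person for person.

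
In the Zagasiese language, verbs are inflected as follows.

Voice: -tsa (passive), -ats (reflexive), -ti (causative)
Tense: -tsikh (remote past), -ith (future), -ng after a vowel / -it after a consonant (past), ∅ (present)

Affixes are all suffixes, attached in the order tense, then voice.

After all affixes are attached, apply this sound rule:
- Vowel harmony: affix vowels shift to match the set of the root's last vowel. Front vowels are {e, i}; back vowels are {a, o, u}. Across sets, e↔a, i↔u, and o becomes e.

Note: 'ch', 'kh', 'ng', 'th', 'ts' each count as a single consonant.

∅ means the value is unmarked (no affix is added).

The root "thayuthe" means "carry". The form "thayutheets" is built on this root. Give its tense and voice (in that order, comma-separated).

present, reflexive

Segment: thayuthe-ats.
tense: ∅ → present.
voice: -ats → reflexive.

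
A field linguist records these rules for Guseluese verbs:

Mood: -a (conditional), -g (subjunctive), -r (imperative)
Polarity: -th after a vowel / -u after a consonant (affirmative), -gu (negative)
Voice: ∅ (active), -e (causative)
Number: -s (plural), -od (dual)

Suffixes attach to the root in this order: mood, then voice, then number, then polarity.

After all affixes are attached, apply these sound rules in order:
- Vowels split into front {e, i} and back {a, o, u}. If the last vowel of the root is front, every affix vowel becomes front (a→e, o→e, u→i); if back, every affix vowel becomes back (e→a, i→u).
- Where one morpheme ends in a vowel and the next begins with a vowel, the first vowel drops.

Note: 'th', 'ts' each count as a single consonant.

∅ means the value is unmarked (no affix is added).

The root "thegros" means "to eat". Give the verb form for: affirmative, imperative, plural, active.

thegrosrsu

Attach mood imperative -r → thegrosr.
voice = active: zero marking, form stays thegrosr.
Attach number plural -s → thegrosrs.
Attach polarity affirmative -u (after consonant 's') → thegrosrsu.
Vowel harmony: no change.
Vowel deletion: no change.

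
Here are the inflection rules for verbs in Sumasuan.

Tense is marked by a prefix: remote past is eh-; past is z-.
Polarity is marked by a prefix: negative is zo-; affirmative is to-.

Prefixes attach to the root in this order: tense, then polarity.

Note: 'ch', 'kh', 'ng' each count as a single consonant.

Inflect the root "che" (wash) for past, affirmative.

tozche

Attach tense past z- → zche.
Attach polarity affirmative to- → tozche.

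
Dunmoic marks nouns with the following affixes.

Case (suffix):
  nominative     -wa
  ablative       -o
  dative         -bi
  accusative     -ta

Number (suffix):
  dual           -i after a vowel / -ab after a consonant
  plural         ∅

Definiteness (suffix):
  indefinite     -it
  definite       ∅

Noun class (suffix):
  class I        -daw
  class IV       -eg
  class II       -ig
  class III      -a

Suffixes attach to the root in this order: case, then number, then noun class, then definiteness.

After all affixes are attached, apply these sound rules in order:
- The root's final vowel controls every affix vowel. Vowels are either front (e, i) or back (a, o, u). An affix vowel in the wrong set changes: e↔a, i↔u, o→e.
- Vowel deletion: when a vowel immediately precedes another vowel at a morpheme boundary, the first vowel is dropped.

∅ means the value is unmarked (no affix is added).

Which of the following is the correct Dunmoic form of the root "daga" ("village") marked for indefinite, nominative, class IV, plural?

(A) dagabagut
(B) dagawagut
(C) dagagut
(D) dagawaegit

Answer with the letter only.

B

Attach case nominative -wa → dagawa.
number = plural: zero marking, form stays dagawa.
Attach noun class class IV -eg → dagawaeg.
Attach definiteness indefinite -it → dagawaegit.
Apply vowel harmony: dagawaegit → dagawaagut.
Apply vowel deletion: dagawaagut → dagawagut.
So the correct form is dagawagut, option (B).
(A) dagabagut is wrong: it uses dative instead of nominative for case.
(C) dagagut is wrong: it uses ablative instead of nominative for case.
(D) dagawaegit is wrong: it fails to apply the sound rule(s).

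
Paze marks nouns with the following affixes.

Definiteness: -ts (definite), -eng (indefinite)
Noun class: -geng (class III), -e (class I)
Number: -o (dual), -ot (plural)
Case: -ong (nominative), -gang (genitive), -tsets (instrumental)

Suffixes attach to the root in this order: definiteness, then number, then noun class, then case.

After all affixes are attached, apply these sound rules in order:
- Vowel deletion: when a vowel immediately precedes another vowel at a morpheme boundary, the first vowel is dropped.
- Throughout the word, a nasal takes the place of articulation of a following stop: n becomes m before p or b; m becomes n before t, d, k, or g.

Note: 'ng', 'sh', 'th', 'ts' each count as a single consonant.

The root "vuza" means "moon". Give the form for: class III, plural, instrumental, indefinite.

vuzengotgengtsets

Attach definiteness indefinite -eng → vuzaeng.
Attach number plural -ot → vuzaengot.
Attach noun class class III -geng → vuzaengotgeng.
Attach case instrumental -tsets → vuzaengotgengtsets.
Apply vowel deletion: vuzaengotgengtsets → vuzengotgengtsets.
Nasal assimilation: no change.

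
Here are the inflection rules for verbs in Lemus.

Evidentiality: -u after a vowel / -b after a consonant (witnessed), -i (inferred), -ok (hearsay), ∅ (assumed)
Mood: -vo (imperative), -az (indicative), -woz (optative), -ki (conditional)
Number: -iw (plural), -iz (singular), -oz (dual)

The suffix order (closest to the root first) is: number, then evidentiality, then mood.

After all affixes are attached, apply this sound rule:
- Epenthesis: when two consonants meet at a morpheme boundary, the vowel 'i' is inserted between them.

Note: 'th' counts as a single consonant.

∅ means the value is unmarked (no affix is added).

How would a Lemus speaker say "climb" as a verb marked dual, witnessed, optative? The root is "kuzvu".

Attach number dual -oz → kuzvuoz.
Attach evidentiality witnessed -b (after consonant 'z') → kuzvuozb.
Attach mood optative -woz → kuzvuozbwoz.
Apply epenthesis: kuzvuozbwoz → kuzvuozibiwoz.

kuzvuozibiwoz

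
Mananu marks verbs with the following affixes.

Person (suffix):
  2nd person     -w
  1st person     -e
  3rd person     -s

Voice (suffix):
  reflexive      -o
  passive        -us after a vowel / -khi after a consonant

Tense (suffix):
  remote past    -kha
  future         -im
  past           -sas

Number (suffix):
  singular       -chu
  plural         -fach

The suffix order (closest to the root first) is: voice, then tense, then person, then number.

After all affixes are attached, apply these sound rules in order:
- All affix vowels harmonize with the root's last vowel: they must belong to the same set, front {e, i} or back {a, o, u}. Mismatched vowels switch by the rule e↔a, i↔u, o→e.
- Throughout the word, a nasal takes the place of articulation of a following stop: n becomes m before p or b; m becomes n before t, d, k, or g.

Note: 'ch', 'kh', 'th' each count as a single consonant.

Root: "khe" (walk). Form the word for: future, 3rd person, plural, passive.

kheisimsfech

Attach voice passive -us (after vowel 'e') → kheus.
Attach tense future -im → kheusim.
Attach person 3rd person -s → kheusims.
Attach number plural -fach → kheusimsfach.
Apply vowel harmony: kheusimsfach → kheisimsfech.
Nasal assimilation: no change.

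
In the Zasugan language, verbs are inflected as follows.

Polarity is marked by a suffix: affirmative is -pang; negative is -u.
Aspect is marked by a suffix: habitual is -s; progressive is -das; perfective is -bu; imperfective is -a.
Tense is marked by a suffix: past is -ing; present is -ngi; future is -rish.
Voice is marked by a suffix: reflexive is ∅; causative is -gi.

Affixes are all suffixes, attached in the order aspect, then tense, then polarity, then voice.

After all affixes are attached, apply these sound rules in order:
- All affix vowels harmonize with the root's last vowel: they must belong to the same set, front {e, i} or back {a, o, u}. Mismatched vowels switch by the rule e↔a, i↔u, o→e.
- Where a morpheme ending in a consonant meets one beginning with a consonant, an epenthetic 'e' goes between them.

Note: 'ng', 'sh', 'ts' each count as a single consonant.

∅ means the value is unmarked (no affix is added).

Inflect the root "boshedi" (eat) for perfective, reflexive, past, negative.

Attach aspect perfective -bu → boshedibu.
Attach tense past -ing → boshedibuing.
Attach polarity negative -u → boshedibuingu.
voice = reflexive: zero marking, form stays boshedibuingu.
Apply vowel harmony: boshedibuingu → boshedibiingi.
Epenthesis: no change.

boshedibiingi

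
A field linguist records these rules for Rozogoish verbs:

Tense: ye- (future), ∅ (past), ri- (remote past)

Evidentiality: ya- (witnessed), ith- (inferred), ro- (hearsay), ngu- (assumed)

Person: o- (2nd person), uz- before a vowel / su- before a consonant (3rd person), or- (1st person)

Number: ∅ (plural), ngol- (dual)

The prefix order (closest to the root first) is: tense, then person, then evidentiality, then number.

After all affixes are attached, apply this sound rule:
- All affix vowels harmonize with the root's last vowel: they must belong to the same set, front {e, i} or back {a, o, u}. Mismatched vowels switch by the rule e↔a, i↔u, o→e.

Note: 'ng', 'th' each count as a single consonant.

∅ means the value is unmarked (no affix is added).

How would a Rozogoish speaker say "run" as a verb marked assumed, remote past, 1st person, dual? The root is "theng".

ngelngierritheng

Attach tense remote past ri- → ritheng.
Attach person 1st person or- → orritheng.
Attach evidentiality assumed ngu- → nguorritheng.
Attach number dual ngol- → ngolnguorritheng.
Apply vowel harmony: ngolnguorritheng → ngelngierritheng.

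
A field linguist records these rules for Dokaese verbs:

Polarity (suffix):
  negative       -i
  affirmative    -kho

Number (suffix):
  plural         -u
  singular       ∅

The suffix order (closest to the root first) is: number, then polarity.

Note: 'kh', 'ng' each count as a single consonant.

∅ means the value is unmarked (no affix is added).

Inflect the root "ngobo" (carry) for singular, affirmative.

number = singular: zero marking, form stays ngobo.
Attach polarity affirmative -kho → ngobokho.

ngobokho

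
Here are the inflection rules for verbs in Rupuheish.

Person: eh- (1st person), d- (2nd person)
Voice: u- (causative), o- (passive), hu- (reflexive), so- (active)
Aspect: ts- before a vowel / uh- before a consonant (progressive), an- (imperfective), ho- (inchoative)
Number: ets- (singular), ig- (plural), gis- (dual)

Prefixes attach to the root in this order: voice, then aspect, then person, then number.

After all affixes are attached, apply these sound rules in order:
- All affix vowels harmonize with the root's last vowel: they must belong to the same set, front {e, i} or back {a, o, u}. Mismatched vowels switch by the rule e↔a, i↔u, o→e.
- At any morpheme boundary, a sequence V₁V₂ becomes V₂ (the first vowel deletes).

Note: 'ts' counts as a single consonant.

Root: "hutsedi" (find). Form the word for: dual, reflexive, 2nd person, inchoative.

Attach voice reflexive hu- → huhutsedi.
Attach aspect inchoative ho- → hohuhutsedi.
Attach person 2nd person d- → dhohuhutsedi.
Attach number dual gis- → gisdhohuhutsedi.
Apply vowel harmony: gisdhohuhutsedi → gisdhehihutsedi.
Vowel deletion: no change.

gisdhehihutsedi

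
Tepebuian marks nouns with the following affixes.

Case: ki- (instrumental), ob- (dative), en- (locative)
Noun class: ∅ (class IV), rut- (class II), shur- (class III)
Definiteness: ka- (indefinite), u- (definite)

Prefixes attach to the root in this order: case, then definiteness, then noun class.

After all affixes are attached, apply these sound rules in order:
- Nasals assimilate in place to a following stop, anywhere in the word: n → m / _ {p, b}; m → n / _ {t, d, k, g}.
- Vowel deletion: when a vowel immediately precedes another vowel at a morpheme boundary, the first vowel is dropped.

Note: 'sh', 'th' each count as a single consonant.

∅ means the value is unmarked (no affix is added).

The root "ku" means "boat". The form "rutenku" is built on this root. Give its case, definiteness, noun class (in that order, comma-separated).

locative, definite, class II

Segment: rut-u-en-ku.
case: en- → locative.
definiteness: u- → definite.
noun class: rut- → class II.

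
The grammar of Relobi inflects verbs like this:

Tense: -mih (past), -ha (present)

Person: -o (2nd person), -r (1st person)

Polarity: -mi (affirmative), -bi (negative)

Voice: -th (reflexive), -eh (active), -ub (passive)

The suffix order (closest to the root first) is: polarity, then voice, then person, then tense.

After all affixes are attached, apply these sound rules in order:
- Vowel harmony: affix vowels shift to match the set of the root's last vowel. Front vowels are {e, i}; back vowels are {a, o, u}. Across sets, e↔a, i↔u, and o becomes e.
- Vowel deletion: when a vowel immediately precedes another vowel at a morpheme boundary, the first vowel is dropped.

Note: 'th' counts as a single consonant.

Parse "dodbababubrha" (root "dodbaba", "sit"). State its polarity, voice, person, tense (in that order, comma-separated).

negative, passive, 1st person, present

Segment: dodbaba-bi-ub-r-ha.
polarity: -bi → negative.
voice: -ub → passive.
person: -r → 1st person.
tense: -ha → present.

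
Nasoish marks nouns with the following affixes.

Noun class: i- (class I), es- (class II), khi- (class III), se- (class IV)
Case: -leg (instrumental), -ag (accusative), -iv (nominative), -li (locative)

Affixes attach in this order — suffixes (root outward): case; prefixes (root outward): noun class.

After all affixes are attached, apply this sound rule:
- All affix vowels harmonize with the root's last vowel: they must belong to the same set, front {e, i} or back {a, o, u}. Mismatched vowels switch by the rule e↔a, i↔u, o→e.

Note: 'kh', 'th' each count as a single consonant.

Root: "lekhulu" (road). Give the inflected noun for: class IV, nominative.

Attach case nominative -iv → lekhuluiv.
Attach noun class class IV se- → selekhuluiv.
Apply vowel harmony: selekhuluiv → salekhuluuv.

salekhuluuv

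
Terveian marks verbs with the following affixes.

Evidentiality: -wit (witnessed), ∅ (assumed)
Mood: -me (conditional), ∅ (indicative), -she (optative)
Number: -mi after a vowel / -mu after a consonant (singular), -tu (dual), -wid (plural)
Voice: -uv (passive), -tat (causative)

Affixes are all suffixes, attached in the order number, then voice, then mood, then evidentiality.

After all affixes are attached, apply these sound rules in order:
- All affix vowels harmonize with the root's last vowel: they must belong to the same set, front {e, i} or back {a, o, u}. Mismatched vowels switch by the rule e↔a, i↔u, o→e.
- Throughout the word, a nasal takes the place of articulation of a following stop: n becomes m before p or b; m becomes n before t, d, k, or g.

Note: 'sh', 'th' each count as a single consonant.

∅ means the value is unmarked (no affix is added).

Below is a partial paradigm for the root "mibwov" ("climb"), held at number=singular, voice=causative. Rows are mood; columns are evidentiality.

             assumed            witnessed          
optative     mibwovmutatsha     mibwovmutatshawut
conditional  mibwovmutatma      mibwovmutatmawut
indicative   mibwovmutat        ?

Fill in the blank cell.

Attach number singular -mu (after consonant 'v') → mibwovmu.
Attach voice causative -tat → mibwovmutat.
mood = indicative: zero marking, form stays mibwovmutat.
Attach evidentiality witnessed -wit → mibwovmutatwit.
Apply vowel harmony: mibwovmutatwit → mibwovmutatwut.
Nasal assimilation: no change.

mibwovmutatwut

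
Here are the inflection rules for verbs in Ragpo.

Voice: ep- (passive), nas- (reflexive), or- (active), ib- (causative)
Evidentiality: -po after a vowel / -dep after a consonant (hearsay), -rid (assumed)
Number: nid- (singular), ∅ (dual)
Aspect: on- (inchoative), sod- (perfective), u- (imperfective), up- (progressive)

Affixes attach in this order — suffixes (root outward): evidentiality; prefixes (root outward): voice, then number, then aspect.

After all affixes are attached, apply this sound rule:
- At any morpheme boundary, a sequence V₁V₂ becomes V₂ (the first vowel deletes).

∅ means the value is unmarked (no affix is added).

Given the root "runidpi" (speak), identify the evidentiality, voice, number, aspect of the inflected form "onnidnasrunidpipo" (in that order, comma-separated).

hearsay, reflexive, singular, inchoative

Segment: on-nid-nas-runidpi-po.
evidentiality: -po/dep → hearsay.
voice: nas- → reflexive.
number: nid- → singular.
aspect: on- → inchoative.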